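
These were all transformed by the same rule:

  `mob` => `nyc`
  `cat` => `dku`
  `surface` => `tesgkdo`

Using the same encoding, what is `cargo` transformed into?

Vowels shift forward by 10 and consonants shift forward by 1.
For cargo: c(cons)+1=d, a(vowel)+10=k, r(cons)+1=s, g(cons)+1=h, o(vowel)+10=y.

dkshy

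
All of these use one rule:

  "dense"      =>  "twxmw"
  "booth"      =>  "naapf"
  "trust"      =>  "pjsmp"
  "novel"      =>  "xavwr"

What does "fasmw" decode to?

house

d(3)→t(19) and e(4)→w(22) fit y≡3x+10 (mod 26); the inverse of 3 mod 26 is 9. Treating letters as 0–25, the rule is x ↦ 3x + 10 (mod 26).
Decoding fasmw: f(5)→9·(5−10)≡7=h; a(0)→9·(0−10)≡14=o; s(18)→9·(18−10)≡20=u; m(12)→9·(12−10)≡18=s; w(22)→9·(22−10)≡4=e (all mod 26).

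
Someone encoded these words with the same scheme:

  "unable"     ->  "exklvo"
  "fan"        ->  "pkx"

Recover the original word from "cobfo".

Compare letters: u→e is +10, n→x is +10, a→k is +10 — a constant shift. It's a constant shift of +10 (ROT10).
Undoing it on cobfo: c−10=s, o−10=e, b−10=r, f−10=v, o−10=e.

serve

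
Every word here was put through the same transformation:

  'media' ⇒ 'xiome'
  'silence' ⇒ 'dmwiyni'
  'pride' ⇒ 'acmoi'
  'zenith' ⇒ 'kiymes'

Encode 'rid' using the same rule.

cmo

The shift depends on letter class: consonant m→x is +11, but vowel e→i is +4. Vowels shift forward by 4 and consonants shift forward by 11.
On rid: r(cons)+11=c, i(vowel)+4=m, d(cons)+11=o.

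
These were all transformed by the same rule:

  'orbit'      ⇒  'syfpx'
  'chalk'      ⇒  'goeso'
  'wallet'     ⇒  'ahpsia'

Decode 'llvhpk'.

herald

Shifts by position in orbit: pos 0: o→s (+4), pos 1: r→y (+7), pos 2: b→f (+4), pos 3: i→p (+7) — repeating every 2. The shifts repeat in a cycle of length 2: positions 0,1,… shift by +4, +7, then the pattern repeats.
Decoding llvhpk: l−4=h, l−7=e, v−4=r, h−7=a, p−4=l, k−7=d.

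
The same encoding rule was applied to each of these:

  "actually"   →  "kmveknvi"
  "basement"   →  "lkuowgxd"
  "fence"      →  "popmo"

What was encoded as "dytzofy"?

Shifts by position in actually: pos 0: a→k (+10), pos 1: c→m (+10), pos 2: t→v (+2), pos 3: u→e (+10), pos 4: a→k (+10), pos 5: l→n (+2) — repeating every 3. A repeating key of period 3 is used — shifts +10, +10, +2 over and over.
Reversing it on dytzofy: d−10=t, y−10=o, t−2=r, z−10=p, o−10=e, f−2=d, y−10=o.

torpedo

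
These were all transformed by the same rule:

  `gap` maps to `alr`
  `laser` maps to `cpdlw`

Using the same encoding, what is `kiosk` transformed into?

vdztv

The output letters match the input read backwards, each shifted +11: gap reversed is pag. Read the word backwards and shift each letter +11.
Applying it to kiosk: reverse → ksoik; then shift: k+11=v, s+11=d, o+11=z, i+11=t, k+11=v.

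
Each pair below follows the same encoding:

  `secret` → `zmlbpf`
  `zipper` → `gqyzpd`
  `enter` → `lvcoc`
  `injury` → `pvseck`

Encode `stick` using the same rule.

zbrmv

The shift increases by 1 at each position, starting from +7: 7, 8, 9, ….
On stick: s+7=z, t+8=b, i+9=r, c+10=m, k+11=v.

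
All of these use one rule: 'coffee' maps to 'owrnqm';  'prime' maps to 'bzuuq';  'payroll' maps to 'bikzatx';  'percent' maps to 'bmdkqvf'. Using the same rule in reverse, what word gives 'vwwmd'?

Shifts by position in coffee: pos 0: c→o (+12), pos 1: o→w (+8), pos 2: f→r (+12), pos 3: f→n (+8) — repeating every 2. A repeating key of period 2 is used — shifts +12, +8 over and over.
Reversing it on vwwmd: v−12=j, w−8=o, w−12=k, m−8=e, d−12=r.

joker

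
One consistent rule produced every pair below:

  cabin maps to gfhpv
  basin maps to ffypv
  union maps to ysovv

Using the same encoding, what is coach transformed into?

gtgjp

In cabin: c→g is +4, a→f is +5, b→h is +6, i→p is +7 — the shift increases by 1 each position. The shift increases by 1 at each position, starting from +4: 4, 5, 6, ….
On coach: c+4=g, o+5=t, a+6=g, c+7=j, h+8=p.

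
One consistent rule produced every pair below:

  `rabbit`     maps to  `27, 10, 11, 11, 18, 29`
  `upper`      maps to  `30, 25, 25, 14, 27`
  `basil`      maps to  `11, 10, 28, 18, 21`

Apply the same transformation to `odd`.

24, 13, 13

r is letter #18 and maps to 27: an offset of 9. Each letter is replaced by its alphabet position (a=1..z=26) + 9.
Applying it to odd: o=15→24, d=4→13, d=4→13.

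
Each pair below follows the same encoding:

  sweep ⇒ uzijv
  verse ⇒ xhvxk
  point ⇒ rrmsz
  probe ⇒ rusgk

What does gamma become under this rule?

In sweep: s→u is +2, w→z is +3, e→i is +4, e→j is +5 — the shift increases by 1 each position. The shift increases by 1 at each position, starting from +2: 2, 3, 4, ….
On gamma: g+2=i, a+3=d, m+4=q, m+5=r, a+6=g.

idqrg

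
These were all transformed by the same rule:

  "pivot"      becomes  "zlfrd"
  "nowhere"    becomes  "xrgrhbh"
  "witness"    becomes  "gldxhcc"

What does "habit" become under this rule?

The shift depends on letter class: consonant p→z is +10, but vowel i→l is +3. Vowels shift forward by 3 and consonants shift forward by 10.
Applying it to habit: h(cons)+10=r, a(vowel)+3=d, b(cons)+10=l, i(vowel)+3=l, t(cons)+10=d.

rdlld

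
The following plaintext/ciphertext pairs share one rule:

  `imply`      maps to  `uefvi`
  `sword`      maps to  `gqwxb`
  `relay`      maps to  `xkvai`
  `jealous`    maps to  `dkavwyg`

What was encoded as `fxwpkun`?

protein

i(8)→u(20) and m(12)→e(4) fit y≡9x+0 (mod 26); the inverse of 9 mod 26 is 3. This is an affine cipher: with a=0,…,z=25, each position x becomes (9x+0) mod 26.
Decoding fxwpkun: f(5)→3·(5−0)≡15=p; x(23)→3·(23−0)≡17=r; w(22)→3·(22−0)≡14=o; p(15)→3·(15−0)≡19=t; k(10)→3·(10−0)≡4=e; u(20)→3·(20−0)≡8=i; n(13)→3·(13−0)≡13=n (all mod 26).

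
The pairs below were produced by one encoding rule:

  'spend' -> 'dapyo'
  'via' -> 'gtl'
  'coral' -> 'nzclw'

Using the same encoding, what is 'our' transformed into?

zfc

Compare letters: s→d is +11, p→a is +11, e→p is +11 — a constant shift. It's a constant shift of +11 (ROT11).
For our: o+11=z, u+11=f, r+11=c.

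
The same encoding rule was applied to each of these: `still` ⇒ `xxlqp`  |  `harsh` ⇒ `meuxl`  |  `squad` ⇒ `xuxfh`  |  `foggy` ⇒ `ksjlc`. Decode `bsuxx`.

Shifts by position in still: pos 0: s→x (+5), pos 1: t→x (+4), pos 2: i→l (+3), pos 3: l→q (+5), pos 4: l→p (+4) — repeating every 3. The shifts repeat in a cycle of length 3: positions 0,1,… shift by +5, +4, +3, then the pattern repeats.
Reversing it on bsuxx: b−5=w, s−4=o, u−3=r, x−5=s, x−4=t.

worst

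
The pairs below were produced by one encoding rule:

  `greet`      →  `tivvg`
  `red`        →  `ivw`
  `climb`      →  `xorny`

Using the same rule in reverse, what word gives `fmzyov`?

unable

Each pair mirrors across the alphabet (g↔t, r↔i, e↔v): positions sum to 25. Each letter is replaced by its mirror in the alphabet: a↔z, b↔y, c↔x, and so on (the Atbash cipher).
Undoing it on fmzyov: f↔u, m↔n, z↔a, y↔b, o↔l, v↔e.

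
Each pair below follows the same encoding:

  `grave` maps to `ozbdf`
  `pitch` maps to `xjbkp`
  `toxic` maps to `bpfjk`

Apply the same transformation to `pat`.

The shift depends on letter class: consonant g→o is +8, but vowel a→b is +1. The rule splits by letter class: vowels +1, consonants +8.
For pat: p(cons)+8=x, a(vowel)+1=b, t(cons)+8=b.

xbb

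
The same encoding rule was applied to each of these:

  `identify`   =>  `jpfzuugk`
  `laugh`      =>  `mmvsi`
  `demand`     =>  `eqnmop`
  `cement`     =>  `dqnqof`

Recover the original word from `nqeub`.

media

Shifts by position in identify: pos 0: i→j (+1), pos 1: d→p (+12), pos 2: e→f (+1), pos 3: n→z (+12) — repeating every 2. It's a Vigenère-style cipher with numeric key [1,12]: position i shifts by key[i mod 2].
Reversing it on nqeub: n−1=m, q−12=e, e−1=d, u−12=i, b−1=a.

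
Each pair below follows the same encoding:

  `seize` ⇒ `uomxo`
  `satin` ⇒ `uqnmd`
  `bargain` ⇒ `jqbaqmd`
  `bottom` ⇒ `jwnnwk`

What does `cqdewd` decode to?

canyon

s(18)→u(20) and e(4)→o(14) fit y≡19x+16 (mod 26); the inverse of 19 mod 26 is 11. This is an affine cipher: with a=0,…,z=25, each position x becomes (19x+16) mod 26.
Undoing it on cqdewd: c(2)→11·(2−16)≡2=c; q(16)→11·(16−16)≡0=a; d(3)→11·(3−16)≡13=n; e(4)→11·(4−16)≡24=y; w(22)→11·(22−16)≡14=o; d(3)→11·(3−16)≡13=n (all mod 26).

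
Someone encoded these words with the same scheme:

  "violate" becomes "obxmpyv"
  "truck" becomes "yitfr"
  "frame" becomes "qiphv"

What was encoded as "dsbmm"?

v(21)→o(14) and i(8)→b(1) fit y≡21x+15 (mod 26); the inverse of 21 mod 26 is 5. Each letter's alphabet position (a=0..z=25) is mapped through 21·x+15 mod 26 — an affine cipher.
Undoing it on dsbmm: d(3)→5·(3−15)≡18=s; s(18)→5·(18−15)≡15=p; b(1)→5·(1−15)≡8=i; m(12)→5·(12−15)≡11=l; m(12)→5·(12−15)≡11=l (all mod 26).

spill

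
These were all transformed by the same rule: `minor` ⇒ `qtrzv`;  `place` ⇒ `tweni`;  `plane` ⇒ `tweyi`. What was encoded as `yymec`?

Shifts by position in minor: pos 0: m→q (+4), pos 1: i→t (+11), pos 2: n→r (+4), pos 3: o→z (+11) — repeating every 2. The shifts repeat in a cycle of length 2: positions 0,1,… shift by +4, +11, then the pattern repeats.
Reversing it on yymec: y−4=u, y−11=n, m−4=i, e−11=t, c−4=y.

unity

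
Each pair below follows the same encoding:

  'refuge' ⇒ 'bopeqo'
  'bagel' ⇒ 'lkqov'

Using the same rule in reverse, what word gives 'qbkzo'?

Compare letters: r→b is +10, e→o is +10, f→p is +10 — a constant shift. This is a Caesar cipher with shift 10.
Undoing it on qbkzo: q−10=g, b−10=r, k−10=a, z−10=p, o−10=e.

grape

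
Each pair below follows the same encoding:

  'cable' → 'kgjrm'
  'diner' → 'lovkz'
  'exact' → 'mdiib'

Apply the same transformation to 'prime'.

Shifts by position in cable: pos 0: c→k (+8), pos 1: a→g (+6), pos 2: b→j (+8), pos 3: l→r (+6) — repeating every 2. It's a Vigenère-style cipher with numeric key [8,6]: position i shifts by key[i mod 2].
On prime: p+8=x, r+6=x, i+8=q, m+6=s, e+8=m.

xxqsm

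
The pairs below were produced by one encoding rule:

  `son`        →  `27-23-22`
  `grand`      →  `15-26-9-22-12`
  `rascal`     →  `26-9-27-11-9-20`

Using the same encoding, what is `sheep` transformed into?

s is letter #19 and maps to 27: an offset of 8. Each letter is replaced by its alphabet position (a=1..z=26) + 8.
Applying it to sheep: s=19→27, h=8→16, e=5→13, e=5→13, p=16→24.

27-16-13-13-24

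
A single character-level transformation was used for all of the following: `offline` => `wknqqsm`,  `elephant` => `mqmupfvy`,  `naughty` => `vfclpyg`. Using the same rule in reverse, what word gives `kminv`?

Shifts by position in offline: pos 0: o→w (+8), pos 1: f→k (+5), pos 2: f→n (+8), pos 3: l→q (+5) — repeating every 2. It's a Vigenère-style cipher with numeric key [8,5]: position i shifts by key[i mod 2].
Decoding kminv: k−8=c, m−5=h, i−8=a, n−5=i, v−8=n.

chain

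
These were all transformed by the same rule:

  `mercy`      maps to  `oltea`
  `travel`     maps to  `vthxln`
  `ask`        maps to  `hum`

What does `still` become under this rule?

The shift depends on letter class: consonant m→o is +2, but vowel e→l is +7. Two shifts are in play — +7 for a/e/i/o/u, +2 for every other letter.
On still: s(cons)+2=u, t(cons)+2=v, i(vowel)+7=p, l(cons)+2=n, l(cons)+2=n.

uvpnn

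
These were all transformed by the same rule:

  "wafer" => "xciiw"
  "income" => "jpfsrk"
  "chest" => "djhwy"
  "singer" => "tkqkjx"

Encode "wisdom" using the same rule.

Letter i (0-indexed) is shifted by i+1, so successive shifts are 1, 2, 3, ….
For wisdom: w+1=x, i+2=k, s+3=v, d+4=h, o+5=t, m+6=s.

xkvhts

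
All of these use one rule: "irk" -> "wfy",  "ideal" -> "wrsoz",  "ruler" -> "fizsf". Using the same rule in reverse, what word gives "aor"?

mad

Compare letters: i→w is +14, r→f is +14, k→y is +14 — a constant shift. Each letter is shifted forward by 14 in the alphabet (a Caesar shift of +14).
Decoding aor: a−14=m, o−14=a, r−14=d.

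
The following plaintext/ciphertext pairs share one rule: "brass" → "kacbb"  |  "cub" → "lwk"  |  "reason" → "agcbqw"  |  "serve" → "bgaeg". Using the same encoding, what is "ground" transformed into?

paqwwm

The shift depends on letter class: consonant b→k is +9, but vowel a→c is +2. The rule splits by letter class: vowels +2, consonants +9.
For ground: g(cons)+9=p, r(cons)+9=a, o(vowel)+2=q, u(vowel)+2=w, n(cons)+9=w, d(cons)+9=m.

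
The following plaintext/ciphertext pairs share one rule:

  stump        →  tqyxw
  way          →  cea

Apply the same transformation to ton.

rsx

The output letters match the input read backwards, each shifted +4: stump reversed is pmuts. Two steps: reverse the string, then apply a Caesar shift of +4.
On ton: reverse → not; then shift: n+4=r, o+4=s, t+4=x.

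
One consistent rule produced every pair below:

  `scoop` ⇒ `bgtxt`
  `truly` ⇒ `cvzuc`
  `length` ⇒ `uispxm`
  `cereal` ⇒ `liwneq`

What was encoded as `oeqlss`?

It's a Vigenère-style cipher with numeric key [9,4,5]: position i shifts by key[i mod 3].
Reversing it on oeqlss: o−9=f, e−4=a, q−5=l, l−9=c, s−4=o, s−5=n.

falcon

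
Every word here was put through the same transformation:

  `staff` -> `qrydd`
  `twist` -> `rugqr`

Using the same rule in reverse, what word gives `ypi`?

ark

It's a constant shift of +24 (ROT24).
Undoing it on ypi: y−24=a, p−24=r, i−24=k.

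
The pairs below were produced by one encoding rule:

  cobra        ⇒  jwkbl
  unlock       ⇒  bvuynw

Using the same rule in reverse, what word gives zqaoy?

siren

In cobra: c→j is +7, o→w is +8, b→k is +9, r→b is +10 — the shift increases by 1 each position. Letter i (0-indexed) is shifted by i+7, so successive shifts are 7, 8, 9, ….
Decoding zqaoy: z−7=s, q−8=i, a−9=r, o−10=e, y−11=n.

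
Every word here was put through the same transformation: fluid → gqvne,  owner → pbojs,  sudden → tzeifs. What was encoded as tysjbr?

stream

Shifts by position in fluid: pos 0: f→g (+1), pos 1: l→q (+5), pos 2: u→v (+1), pos 3: i→n (+5) — repeating every 2. It's a Vigenère-style cipher with numeric key [1,5]: position i shifts by key[i mod 2].
Decoding tysjbr: t−1=s, y−5=t, s−1=r, j−5=e, b−1=a, r−5=m.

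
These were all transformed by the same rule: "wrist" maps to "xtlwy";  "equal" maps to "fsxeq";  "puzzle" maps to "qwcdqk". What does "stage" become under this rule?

tvdkj

In wrist: w→x is +1, r→t is +2, i→l is +3, s→w is +4 — the shift increases by 1 each position. Letter i (0-indexed) is shifted by i+1, so successive shifts are 1, 2, 3, ….
For stage: s+1=t, t+2=v, a+3=d, g+4=k, e+5=j.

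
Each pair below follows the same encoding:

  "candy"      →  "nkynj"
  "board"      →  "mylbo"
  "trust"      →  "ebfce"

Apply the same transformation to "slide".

A repeating key of period 2 is used — shifts +11, +10 over and over.
For slide: s+11=d, l+10=v, i+11=t, d+10=n, e+11=p.

dvtnp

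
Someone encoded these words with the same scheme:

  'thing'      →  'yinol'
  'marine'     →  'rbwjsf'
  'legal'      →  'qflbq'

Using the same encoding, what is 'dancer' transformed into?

Shifts by position in thing: pos 0: t→y (+5), pos 1: h→i (+1), pos 2: i→n (+5), pos 3: n→o (+1) — repeating every 2. A repeating key of period 2 is used — shifts +5, +1 over and over.
Applying it to dancer: d+5=i, a+1=b, n+5=s, c+1=d, e+5=j, r+1=s.

ibsdjs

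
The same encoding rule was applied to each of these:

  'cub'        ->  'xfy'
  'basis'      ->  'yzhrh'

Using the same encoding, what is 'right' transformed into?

This is the alphabet-reversal cipher (Atbash): a becomes z, b becomes y, etc.
Applying it to right: r↔i, i↔r, g↔t, h↔s, t↔g.

irtsg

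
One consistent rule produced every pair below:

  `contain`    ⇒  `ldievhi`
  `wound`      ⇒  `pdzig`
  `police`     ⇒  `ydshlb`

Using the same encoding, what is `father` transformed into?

wvembo

c(2)→l(11) and o(14)→d(3) fit y≡21x+21 (mod 26); the inverse of 21 mod 26 is 5. Each letter's alphabet position (a=0..z=25) is mapped through 21·x+21 mod 26 — an affine cipher.
Applying it to father: f(5)→21·5+21≡22=w; a(0)→21·0+21≡21=v; t(19)→21·19+21≡4=e; h(7)→21·7+21≡12=m; e(4)→21·4+21≡1=b; r(17)→21·17+21≡14=o (all mod 26).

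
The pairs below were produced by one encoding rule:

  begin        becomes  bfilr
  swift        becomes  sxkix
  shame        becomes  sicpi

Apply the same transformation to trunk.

Each letter shifts forward by its position index (0, 1, 2, …) — the shift grows by one for each successive letter.
Applying it to trunk: t+0=t, r+1=s, u+2=w, n+3=q, k+4=o.

tswqo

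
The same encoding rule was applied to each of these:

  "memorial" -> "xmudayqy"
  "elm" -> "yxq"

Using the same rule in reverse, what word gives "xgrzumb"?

painful

The output letters match the input read backwards, each shifted +12: memorial reversed is lairomem. Two steps: reverse the string, then apply a Caesar shift of +12.
Reversing it on xgrzumb: shift back: x−12=l, g−12=u, r−12=f, z−12=n, u−12=i, m−12=a, b−12=p → lufniap; then reverse → painful.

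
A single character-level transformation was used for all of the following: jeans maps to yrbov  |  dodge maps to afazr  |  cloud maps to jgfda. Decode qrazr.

hedge

j(9)→y(24) and e(4)→r(17) fit y≡17x+1 (mod 26); the inverse of 17 mod 26 is 23. This is an affine cipher: with a=0,…,z=25, each position x becomes (17x+1) mod 26.
Reversing it on qrazr: q(16)→23·(16−1)≡7=h; r(17)→23·(17−1)≡4=e; a(0)→23·(0−1)≡3=d; z(25)→23·(25−1)≡6=g; r(17)→23·(17−1)≡4=e (all mod 26).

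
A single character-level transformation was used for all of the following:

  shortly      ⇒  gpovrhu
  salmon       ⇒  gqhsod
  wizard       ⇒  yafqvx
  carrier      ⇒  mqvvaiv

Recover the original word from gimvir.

s(18)→g(6) and h(7)→p(15) fit y≡11x+16 (mod 26); the inverse of 11 mod 26 is 19. Treating letters as 0–25, the rule is x ↦ 11x + 16 (mod 26).
Reversing it on gimvir: g(6)→19·(6−16)≡18=s; i(8)→19·(8−16)≡4=e; m(12)→19·(12−16)≡2=c; v(21)→19·(21−16)≡17=r; i(8)→19·(8−16)≡4=e; r(17)→19·(17−16)≡19=t (all mod 26).

secret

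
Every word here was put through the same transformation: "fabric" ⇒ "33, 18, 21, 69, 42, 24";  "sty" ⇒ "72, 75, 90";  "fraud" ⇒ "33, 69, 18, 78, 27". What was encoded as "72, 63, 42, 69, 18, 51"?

With a=1..z=26, the number is 3·pos + 15.
Undoing it on 72, 63, 42, 69, 18, 51: 72→(72−15)÷3=19=s, 63→(63−15)÷3=16=p, 42→(42−15)÷3=9=i, 69→(69−15)÷3=18=r, 18→(18−15)÷3=1=a, 51→(51−15)÷3=12=l.

spiral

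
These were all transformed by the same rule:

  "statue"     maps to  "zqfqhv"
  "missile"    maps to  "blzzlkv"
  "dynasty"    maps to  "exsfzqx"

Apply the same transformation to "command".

s(18)→z(25) and t(19)→q(16) fit y≡17x+5 (mod 26); the inverse of 17 mod 26 is 23. Treating letters as 0–25, the rule is x ↦ 17x + 5 (mod 26).
For command: c(2)→17·2+5≡13=n; o(14)→17·14+5≡9=j; m(12)→17·12+5≡1=b; m(12)→17·12+5≡1=b; a(0)→17·0+5≡5=f; n(13)→17·13+5≡18=s; d(3)→17·3+5≡4=e (all mod 26).

njbbfse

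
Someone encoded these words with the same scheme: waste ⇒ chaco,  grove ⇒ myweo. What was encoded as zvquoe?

In waste: w→c is +6, a→h is +7, s→a is +8, t→c is +9 — the shift increases by 1 each position. Letter i (0-indexed) is shifted by i+6, so successive shifts are 6, 7, 8, ….
Undoing it on zvquoe: z−6=t, v−7=o, q−8=i, u−9=l, o−10=e, e−11=t.

toilet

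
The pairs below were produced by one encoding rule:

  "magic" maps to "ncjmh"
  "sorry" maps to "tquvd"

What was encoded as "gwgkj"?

In magic: m→n is +1, a→c is +2, g→j is +3, i→m is +4 — the shift increases by 1 each position. The shift increases by 1 at each position, starting from +1: 1, 2, 3, ….
Reversing it on gwgkj: g−1=f, w−2=u, g−3=d, k−4=g, j−5=e.

fudge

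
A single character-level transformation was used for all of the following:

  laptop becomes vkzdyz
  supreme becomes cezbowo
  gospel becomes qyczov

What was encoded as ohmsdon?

excited

Compare letters: l→v is +10, a→k is +10, p→z is +10 — a constant shift. It's a constant shift of +10 (ROT10).
Undoing it on ohmsdon: o−10=e, h−10=x, m−10=c, s−10=i, d−10=t, o−10=e, n−10=d.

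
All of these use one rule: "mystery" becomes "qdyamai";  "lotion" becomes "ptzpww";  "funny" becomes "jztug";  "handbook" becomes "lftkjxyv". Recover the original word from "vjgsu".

Each letter shifts forward by (position + 4), i.e. 4, 5, 6, … — the shift grows by one for each successive letter.
Undoing it on vjgsu: v−4=r, j−5=e, g−6=a, s−7=l, u−8=m.

realm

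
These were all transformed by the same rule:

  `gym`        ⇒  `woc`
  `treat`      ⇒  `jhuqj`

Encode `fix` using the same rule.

It's a constant shift of +16 (ROT16).
On fix: f+16=v, i+16=y, x+16=n.

vyn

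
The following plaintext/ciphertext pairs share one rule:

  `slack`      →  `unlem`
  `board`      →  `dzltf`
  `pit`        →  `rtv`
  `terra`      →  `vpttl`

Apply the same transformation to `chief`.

ejtph

The shift depends on letter class: consonant s→u is +2, but vowel a→l is +11. Vowels shift forward by 11 and consonants shift forward by 2.
Applying it to chief: c(cons)+2=e, h(cons)+2=j, i(vowel)+11=t, e(vowel)+11=p, f(cons)+2=h.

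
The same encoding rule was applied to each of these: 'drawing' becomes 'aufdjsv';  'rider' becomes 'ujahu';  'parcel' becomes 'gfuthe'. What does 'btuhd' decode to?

d(3)→a(0) and r(17)→u(20) fit y≡7x+5 (mod 26); the inverse of 7 mod 26 is 15. Treating letters as 0–25, the rule is x ↦ 7x + 5 (mod 26).
Undoing it on btuhd: b(1)→15·(1−5)≡18=s; t(19)→15·(19−5)≡2=c; u(20)→15·(20−5)≡17=r; h(7)→15·(7−5)≡4=e; d(3)→15·(3−5)≡22=w (all mod 26).

screw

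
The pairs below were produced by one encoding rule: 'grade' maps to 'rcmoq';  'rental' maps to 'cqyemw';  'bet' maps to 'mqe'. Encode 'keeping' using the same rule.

vqqauyr

The rule splits by letter class: vowels +12, consonants +11.
For keeping: k(cons)+11=v, e(vowel)+12=q, e(vowel)+12=q, p(cons)+11=a, i(vowel)+12=u, n(cons)+11=y, g(cons)+11=r.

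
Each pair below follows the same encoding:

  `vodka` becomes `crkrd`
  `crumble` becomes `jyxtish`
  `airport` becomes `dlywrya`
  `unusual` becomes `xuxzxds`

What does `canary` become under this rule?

jdudyf

The shift depends on letter class: consonant v→c is +7, but vowel o→r is +3. Two shifts are in play — +3 for a/e/i/o/u, +7 for every other letter.
Applying it to canary: c(cons)+7=j, a(vowel)+3=d, n(cons)+7=u, a(vowel)+3=d, r(cons)+7=y, y(cons)+7=f.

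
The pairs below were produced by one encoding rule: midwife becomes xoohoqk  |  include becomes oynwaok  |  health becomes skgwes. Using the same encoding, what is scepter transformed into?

The shift depends on letter class: consonant m→x is +11, but vowel i→o is +6. Two shifts are in play — +6 for a/e/i/o/u, +11 for every other letter.
On scepter: s(cons)+11=d, c(cons)+11=n, e(vowel)+6=k, p(cons)+11=a, t(cons)+11=e, e(vowel)+6=k, r(cons)+11=c.

dnkaekc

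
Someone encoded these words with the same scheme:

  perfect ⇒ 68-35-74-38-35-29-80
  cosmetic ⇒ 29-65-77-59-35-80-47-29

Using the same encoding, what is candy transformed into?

29-23-62-32-95

p(#16)→68 and e(#5)→35: differences scale by 3, so n = 3·pos + 20. Each letter becomes 3×(its alphabet position, a=1..z=26) + 20.
For candy: c=3→29, a=1→23, n=14→62, d=4→32, y=25→95.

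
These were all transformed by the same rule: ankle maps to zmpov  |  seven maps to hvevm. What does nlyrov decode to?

Each pair mirrors across the alphabet (a↔z, n↔m, k↔p): positions sum to 25. This is the alphabet-reversal cipher (Atbash): a becomes z, b becomes y, etc.
Reversing it on nlyrov: n↔m, l↔o, y↔b, r↔i, o↔l, v↔e.

mobile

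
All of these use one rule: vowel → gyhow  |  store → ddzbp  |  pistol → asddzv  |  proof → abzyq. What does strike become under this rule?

ddcsvo

It's a Vigenère-style cipher with numeric key [11,10]: position i shifts by key[i mod 2].
For strike: s+11=d, t+10=d, r+11=c, i+10=s, k+11=v, e+10=o.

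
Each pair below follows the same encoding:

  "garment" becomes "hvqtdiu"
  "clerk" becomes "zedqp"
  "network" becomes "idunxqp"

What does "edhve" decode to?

legal

This is an affine cipher: with a=0,…,z=25, each position x becomes (15x+21) mod 26.
Undoing it on edhve: e(4)→7·(4−21)≡11=l; d(3)→7·(3−21)≡4=e; h(7)→7·(7−21)≡6=g; v(21)→7·(21−21)≡0=a; e(4)→7·(4−21)≡11=l (all mod 26).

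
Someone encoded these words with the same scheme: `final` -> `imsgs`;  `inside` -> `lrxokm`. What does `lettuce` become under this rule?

In final: f→i is +3, i→m is +4, n→s is +5, a→g is +6 — the shift increases by 1 each position. Letter i (0-indexed) is shifted by i+3, so successive shifts are 3, 4, 5, ….
Applying it to lettuce: l+3=o, e+4=i, t+5=y, t+6=z, u+7=b, c+8=k, e+9=n.

oiyzbkn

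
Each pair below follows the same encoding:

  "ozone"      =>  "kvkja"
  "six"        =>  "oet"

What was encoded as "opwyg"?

Compare letters: o→k is +22, z→v is +22, o→k is +22 — a constant shift. It's a constant shift of +22 (ROT22).
Decoding opwyg: o−22=s, p−22=t, w−22=a, y−22=c, g−22=k.

stack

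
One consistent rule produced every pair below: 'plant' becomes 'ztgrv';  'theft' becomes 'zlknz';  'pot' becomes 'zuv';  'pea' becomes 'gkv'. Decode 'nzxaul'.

The output letters match the input read backwards, each shifted +6: plant reversed is tnalp. The word is reversed, then every letter is shifted forward by 6.
Undoing it on nzxaul: shift back: n−6=h, z−6=t, x−6=r, a−6=u, u−6=o, l−6=f → htruof; then reverse → fourth.

fourth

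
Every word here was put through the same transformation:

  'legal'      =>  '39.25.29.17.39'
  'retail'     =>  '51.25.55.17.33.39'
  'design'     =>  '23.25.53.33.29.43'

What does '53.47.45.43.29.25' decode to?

sponge

The formula is n = 2×(alphabet index, a=1) + 15.
Decoding 53.47.45.43.29.25: 53→(53−15)÷2=19=s, 47→(47−15)÷2=16=p, 45→(45−15)÷2=15=o, 43→(43−15)÷2=14=n, 29→(29−15)÷2=7=g, 25→(25−15)÷2=5=e.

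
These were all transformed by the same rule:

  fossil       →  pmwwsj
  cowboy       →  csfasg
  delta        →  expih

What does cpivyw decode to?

The output letters match the input read backwards, each shifted +4: fossil reversed is lissof. Read the word backwards and shift each letter +4.
Decoding cpivyw: shift back: c−4=y, p−4=l, i−4=e, v−4=r, y−4=u, w−4=s → ylerus; then reverse → surely.

surely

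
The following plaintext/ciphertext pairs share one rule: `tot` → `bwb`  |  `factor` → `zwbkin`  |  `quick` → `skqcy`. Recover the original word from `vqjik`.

Two steps: reverse the string, then apply a Caesar shift of +8.
Reversing it on vqjik: shift back: v−8=n, q−8=i, j−8=b, i−8=a, k−8=c → nibac; then reverse → cabin.

cabin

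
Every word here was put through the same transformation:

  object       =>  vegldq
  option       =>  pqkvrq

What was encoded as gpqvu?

stone

The output letters match the input read backwards, each shifted +2: object reversed is tcejbo. The word is reversed, then every letter is shifted forward by 2.
Undoing it on gpqvu: shift back: g−2=e, p−2=n, q−2=o, v−2=t, u−2=s → enots; then reverse → stone.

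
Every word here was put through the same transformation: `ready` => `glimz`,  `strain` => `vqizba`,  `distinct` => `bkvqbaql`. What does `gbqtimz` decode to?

The output letters match the input read backwards, each shifted +8: ready reversed is ydaer. The word is reversed, then every letter is shifted forward by 8.
Decoding gbqtimz: shift back: g−8=y, b−8=t, q−8=i, t−8=l, i−8=a, m−8=e, z−8=r → ytilaer; then reverse → reality.

reality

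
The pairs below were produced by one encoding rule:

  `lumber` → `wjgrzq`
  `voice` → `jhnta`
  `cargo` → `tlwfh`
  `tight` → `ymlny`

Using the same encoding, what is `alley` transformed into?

djqqf

Read the word backwards and shift each letter +5.
On alley: reverse → yella; then shift: y+5=d, e+5=j, l+5=q, l+5=q, a+5=f.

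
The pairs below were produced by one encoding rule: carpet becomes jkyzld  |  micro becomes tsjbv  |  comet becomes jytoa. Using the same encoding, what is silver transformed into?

A repeating key of period 2 is used — shifts +7, +10 over and over.
On silver: s+7=z, i+10=s, l+7=s, v+10=f, e+7=l, r+10=b.

zssflb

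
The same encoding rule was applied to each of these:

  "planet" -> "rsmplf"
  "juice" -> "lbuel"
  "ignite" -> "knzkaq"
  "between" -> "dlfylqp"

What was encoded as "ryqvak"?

It's a Vigenère-style cipher with numeric key [2,7,12]: position i shifts by key[i mod 3].
Decoding ryqvak: r−2=p, y−7=r, q−12=e, v−2=t, a−7=t, k−12=y.

pretty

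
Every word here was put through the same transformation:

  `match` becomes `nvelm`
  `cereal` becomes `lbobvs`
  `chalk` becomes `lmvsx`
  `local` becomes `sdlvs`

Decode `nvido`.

Treating letters as 0–25, the rule is x ↦ 21x + 21 (mod 26).
Decoding nvido: n(13)→5·(13−21)≡12=m; v(21)→5·(21−21)≡0=a; i(8)→5·(8−21)≡13=n; d(3)→5·(3−21)≡14=o; o(14)→5·(14−21)≡17=r (all mod 26).

manor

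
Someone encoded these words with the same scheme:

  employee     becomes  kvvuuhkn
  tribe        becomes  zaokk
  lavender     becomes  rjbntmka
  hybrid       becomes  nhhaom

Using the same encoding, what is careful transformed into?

ijxnldr

Shifts by position in employee: pos 0: e→k (+6), pos 1: m→v (+9), pos 2: p→v (+6), pos 3: l→u (+9) — repeating every 2. The shifts repeat in a cycle of length 2: positions 0,1,… shift by +6, +9, then the pattern repeats.
For careful: c+6=i, a+9=j, r+6=x, e+9=n, f+6=l, u+9=d, l+6=r.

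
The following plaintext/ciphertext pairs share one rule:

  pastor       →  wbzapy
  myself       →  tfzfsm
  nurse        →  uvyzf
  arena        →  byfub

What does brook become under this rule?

iyppr

The shift depends on letter class: consonant p→w is +7, but vowel a→b is +1. The rule splits by letter class: vowels +1, consonants +7.
Applying it to brook: b(cons)+7=i, r(cons)+7=y, o(vowel)+1=p, o(vowel)+1=p, k(cons)+7=r.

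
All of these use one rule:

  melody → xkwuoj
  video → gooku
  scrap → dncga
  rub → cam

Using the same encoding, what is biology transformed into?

mouwurj

The shift depends on letter class: consonant m→x is +11, but vowel e→k is +6. The rule splits by letter class: vowels +6, consonants +11.
For biology: b(cons)+11=m, i(vowel)+6=o, o(vowel)+6=u, l(cons)+11=w, o(vowel)+6=u, g(cons)+11=r, y(cons)+11=j.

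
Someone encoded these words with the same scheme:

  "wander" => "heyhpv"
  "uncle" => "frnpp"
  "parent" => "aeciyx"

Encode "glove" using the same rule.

rpzzp

It's a Vigenère-style cipher with numeric key [11,4]: position i shifts by key[i mod 2].
Applying it to glove: g+11=r, l+4=p, o+11=z, v+4=z, e+11=p.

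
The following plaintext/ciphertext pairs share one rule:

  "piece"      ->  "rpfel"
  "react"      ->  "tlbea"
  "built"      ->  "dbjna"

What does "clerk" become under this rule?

esftr

The shifts repeat in a cycle of length 3: positions 0,1,… shift by +2, +7, +1, then the pattern repeats.
On clerk: c+2=e, l+7=s, e+1=f, r+2=t, k+7=r.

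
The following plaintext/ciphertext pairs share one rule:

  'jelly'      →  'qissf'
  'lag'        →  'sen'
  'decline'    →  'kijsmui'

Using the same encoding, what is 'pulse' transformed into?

wyszi

The rule splits by letter class: vowels +4, consonants +7.
Applying it to pulse: p(cons)+7=w, u(vowel)+4=y, l(cons)+7=s, s(cons)+7=z, e(vowel)+4=i.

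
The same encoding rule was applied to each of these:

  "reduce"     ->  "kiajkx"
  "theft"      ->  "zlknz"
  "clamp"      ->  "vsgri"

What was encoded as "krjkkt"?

needle

The word is reversed, then every letter is shifted forward by 6.
Decoding krjkkt: shift back: k−6=e, r−6=l, j−6=d, k−6=e, k−6=e, t−6=n → eldeen; then reverse → needle.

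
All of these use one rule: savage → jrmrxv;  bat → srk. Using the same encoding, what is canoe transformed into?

trefv

Each letter is shifted forward by 17 in the alphabet (a Caesar shift of +17).
On canoe: c+17=t, a+17=r, n+17=e, o+17=f, e+17=v.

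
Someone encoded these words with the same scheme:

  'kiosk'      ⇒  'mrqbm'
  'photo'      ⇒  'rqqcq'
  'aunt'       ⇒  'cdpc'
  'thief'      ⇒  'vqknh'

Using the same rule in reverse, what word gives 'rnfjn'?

The shifts repeat in a cycle of length 2: positions 0,1,… shift by +2, +9, then the pattern repeats.
Reversing it on rnfjn: r−2=p, n−9=e, f−2=d, j−9=a, n−2=l.

pedal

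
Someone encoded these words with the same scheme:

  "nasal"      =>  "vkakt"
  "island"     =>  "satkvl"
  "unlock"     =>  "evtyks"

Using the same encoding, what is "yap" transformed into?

The shift depends on letter class: consonant n→v is +8, but vowel a→k is +10. Vowels shift forward by 10 and consonants shift forward by 8.
Applying it to yap: y(cons)+8=g, a(vowel)+10=k, p(cons)+8=x.

gkx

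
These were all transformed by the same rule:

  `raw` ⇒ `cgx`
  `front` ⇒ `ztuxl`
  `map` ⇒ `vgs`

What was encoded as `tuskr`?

The output letters match the input read backwards, each shifted +6: raw reversed is war. Read the word backwards and shift each letter +6.
Decoding tuskr: shift back: t−6=n, u−6=o, s−6=m, k−6=e, r−6=l → nomel; then reverse → lemon.

lemon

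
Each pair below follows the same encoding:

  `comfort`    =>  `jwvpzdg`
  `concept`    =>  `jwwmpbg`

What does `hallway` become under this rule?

oiuvhml

The shift increases by 1 at each position, starting from +7: 7, 8, 9, ….
For hallway: h+7=o, a+8=i, l+9=u, l+10=v, w+11=h, a+12=m, y+13=l.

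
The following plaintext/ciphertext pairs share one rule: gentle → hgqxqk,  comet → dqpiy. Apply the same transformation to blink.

cnlrp

In gentle: g→h is +1, e→g is +2, n→q is +3, t→x is +4 — the shift increases by 1 each position. Letter i (0-indexed) is shifted by i+1, so successive shifts are 1, 2, 3, ….
For blink: b+1=c, l+2=n, i+3=l, n+4=r, k+5=p.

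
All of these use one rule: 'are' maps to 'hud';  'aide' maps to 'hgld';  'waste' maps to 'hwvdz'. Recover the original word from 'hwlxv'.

suite

The output letters match the input read backwards, each shifted +3: are reversed is era. Read the word backwards and shift each letter +3.
Reversing it on hwlxv: shift back: h−3=e, w−3=t, l−3=i, x−3=u, v−3=s → etius; then reverse → suite.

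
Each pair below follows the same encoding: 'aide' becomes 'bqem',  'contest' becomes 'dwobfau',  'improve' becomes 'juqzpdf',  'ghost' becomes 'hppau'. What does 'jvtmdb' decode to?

The shifts repeat in a cycle of length 2: positions 0,1,… shift by +1, +8, then the pattern repeats.
Reversing it on jvtmdb: j−1=i, v−8=n, t−1=s, m−8=e, d−1=c, b−8=t.

insect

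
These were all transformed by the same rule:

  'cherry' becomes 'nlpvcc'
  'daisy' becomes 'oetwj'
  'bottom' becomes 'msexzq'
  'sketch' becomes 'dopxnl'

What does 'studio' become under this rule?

Shifts by position in cherry: pos 0: c→n (+11), pos 1: h→l (+4), pos 2: e→p (+11), pos 3: r→v (+4) — repeating every 2. A repeating key of period 2 is used — shifts +11, +4 over and over.
On studio: s+11=d, t+4=x, u+11=f, d+4=h, i+11=t, o+4=s.

dxfhts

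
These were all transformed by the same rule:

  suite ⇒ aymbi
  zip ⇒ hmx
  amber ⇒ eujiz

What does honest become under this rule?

The shift depends on letter class: consonant s→a is +8, but vowel u→y is +4. Vowels shift forward by 4 and consonants shift forward by 8.
On honest: h(cons)+8=p, o(vowel)+4=s, n(cons)+8=v, e(vowel)+4=i, s(cons)+8=a, t(cons)+8=b.

psviab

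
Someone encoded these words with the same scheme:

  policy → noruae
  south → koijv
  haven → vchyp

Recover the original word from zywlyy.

Treating letters as 0–25, the rule is x ↦ 25x + 2 (mod 26).
Reversing it on zywlyy: z(25)→25·(25−2)≡3=d; y(24)→25·(24−2)≡4=e; w(22)→25·(22−2)≡6=g; l(11)→25·(11−2)≡17=r; y(24)→25·(24−2)≡4=e; y(24)→25·(24−2)≡4=e (all mod 26).

degree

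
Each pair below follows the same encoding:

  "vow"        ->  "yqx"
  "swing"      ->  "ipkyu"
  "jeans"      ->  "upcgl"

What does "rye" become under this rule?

The output letters match the input read backwards, each shifted +2: vow reversed is wov. The word is reversed, then every letter is shifted forward by 2.
For rye: reverse → eyr; then shift: e+2=g, y+2=a, r+2=t.

gat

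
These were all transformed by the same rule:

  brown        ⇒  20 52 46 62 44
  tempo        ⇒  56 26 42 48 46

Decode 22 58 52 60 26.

b(#2)→20 and r(#18)→52: differences scale by 2, so n = 2·pos + 16. Each letter becomes 2×(its alphabet position, a=1..z=26) + 16.
Decoding 22 58 52 60 26: 22→(22−16)÷2=3=c, 58→(58−16)÷2=21=u, 52→(52−16)÷2=18=r, 60→(60−16)÷2=22=v, 26→(26−16)÷2=5=e.

curve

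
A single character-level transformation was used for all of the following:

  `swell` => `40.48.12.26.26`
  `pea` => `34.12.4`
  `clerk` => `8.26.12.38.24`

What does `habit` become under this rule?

18.4.6.20.42

s(#19)→40 and w(#23)→48: differences scale by 2, so n = 2·pos + 2. The formula is n = 2×(alphabet index, a=1) + 2.
On habit: h=8→18, a=1→4, b=2→6, i=9→20, t=20→42.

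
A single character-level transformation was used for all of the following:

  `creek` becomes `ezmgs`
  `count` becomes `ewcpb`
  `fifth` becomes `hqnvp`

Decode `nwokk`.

The shifts repeat in a cycle of length 3: positions 0,1,… shift by +2, +8, +8, then the pattern repeats.
Undoing it on nwokk: n−2=l, w−8=o, o−8=g, k−2=i, k−8=c.

logic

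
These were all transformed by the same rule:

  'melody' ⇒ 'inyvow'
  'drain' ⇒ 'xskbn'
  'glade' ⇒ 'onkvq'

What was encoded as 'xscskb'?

Two steps: reverse the string, then apply a Caesar shift of +10.
Undoing it on xscskb: shift back: x−10=n, s−10=i, c−10=s, s−10=i, k−10=a, b−10=r → nisiar; then reverse → raisin.

raisin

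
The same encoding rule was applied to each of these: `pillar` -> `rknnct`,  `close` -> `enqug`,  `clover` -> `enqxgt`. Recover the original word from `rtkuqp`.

Compare letters: p→r is +2, i→k is +2, l→n is +2 — a constant shift. Every letter moves 2 places later in the alphabet, wrapping around z→a.
Decoding rtkuqp: r−2=p, t−2=r, k−2=i, u−2=s, q−2=o, p−2=n.

prison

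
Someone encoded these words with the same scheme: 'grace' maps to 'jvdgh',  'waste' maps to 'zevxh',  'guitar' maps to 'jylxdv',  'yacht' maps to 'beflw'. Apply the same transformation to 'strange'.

vxueqkh

The shifts repeat in a cycle of length 2: positions 0,1,… shift by +3, +4, then the pattern repeats.
For strange: s+3=v, t+4=x, r+3=u, a+4=e, n+3=q, g+4=k, e+3=h.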